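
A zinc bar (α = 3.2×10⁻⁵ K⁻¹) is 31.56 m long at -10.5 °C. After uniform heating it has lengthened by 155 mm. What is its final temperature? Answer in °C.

ΔL = αL₀ΔT ⇒ ΔT = ΔL / (αL₀)
ΔT = 155×10⁻³ m / (3.2×10⁻⁵ × 31.56 m) = 153.48 K
T = -10.5 + 153.48 = 142.98 °C

T = 143 °C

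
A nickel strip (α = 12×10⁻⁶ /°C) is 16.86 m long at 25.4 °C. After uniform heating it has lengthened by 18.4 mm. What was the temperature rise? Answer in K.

ΔL = αL₀ΔT ⇒ ΔT = ΔL / (αL₀)
ΔT = 18.4×10⁻³ m / (12×10⁻⁶ × 16.86 m) = 90.945 K

ΔT = 90.9 K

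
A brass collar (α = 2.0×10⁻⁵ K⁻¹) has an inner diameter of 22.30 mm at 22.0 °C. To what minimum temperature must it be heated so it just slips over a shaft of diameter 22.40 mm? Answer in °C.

Required Δd = 22.40 − 22.30 = 0.10 mm
Δd = αd₀ΔT ⇒ ΔT = Δd/(αd₀) = 0.10 / (2.0×10⁻⁵ × 22.30) = 224.22 K
T_min = 22.0 + 224.22 = 246.22 °C

T = 246 °C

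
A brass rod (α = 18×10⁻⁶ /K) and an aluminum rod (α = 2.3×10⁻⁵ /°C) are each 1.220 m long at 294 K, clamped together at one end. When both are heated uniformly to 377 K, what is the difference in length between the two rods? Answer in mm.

0.506 mm

ΔT = 83 K
brass: ΔL = 18×10⁻⁶ × 1.220 m × 83 = 1.8227×10⁻³ m = 1.8227 mm
aluminum: ΔL = 2.3×10⁻⁵ × 1.220 m × 83 = 2.3290×10⁻³ m = 2.3290 mm
difference = 2.3290 − 1.8227 = 0.5063 mm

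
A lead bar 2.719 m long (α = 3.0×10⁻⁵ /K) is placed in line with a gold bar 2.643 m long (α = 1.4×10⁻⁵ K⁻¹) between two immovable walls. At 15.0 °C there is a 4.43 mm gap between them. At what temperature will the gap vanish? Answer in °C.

α₁L₁ = 8.157×10⁻⁵ m/K, α₂L₂ = 3.7002×10⁻⁵ m/K → total 1.18572×10⁻⁴ m/K
ΔT = g/(α₁L₁+α₂L₂) = 4.43×10⁻³ / 1.18572×10⁻⁴ = 37.361 K
T = 15.0 + 37.361 = 52.361 °C

T = 52.4 °C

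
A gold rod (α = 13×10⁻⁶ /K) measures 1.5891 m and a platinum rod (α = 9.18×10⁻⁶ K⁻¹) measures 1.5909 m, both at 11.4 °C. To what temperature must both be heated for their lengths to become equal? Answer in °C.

T = 308.7 °C

Equal length when α₁L₁ΔT − α₂L₂ΔT = L₂ − L₁ = 1.80×10⁻³ m
α₁L₁ = 2.06583×10⁻⁵, α₂L₂ = 1.4604462×10⁻⁵ → Δ(αL) = 6.053838×10⁻⁶ m/K
ΔT = 1.80×10⁻³ / 6.053838×10⁻⁶ = 297.332 K, so T = 11.4 + 297.332 = 308.732 °C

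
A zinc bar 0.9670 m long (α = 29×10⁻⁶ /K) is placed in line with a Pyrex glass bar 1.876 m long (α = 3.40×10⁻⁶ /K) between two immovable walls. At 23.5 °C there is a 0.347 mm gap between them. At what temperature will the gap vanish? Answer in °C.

Gap closes when ΔL₁ + ΔL₂ = 0.347 mm = 3.47×10⁻⁴ m
(α₁L₁ + α₂L₂)ΔT = g
α₁L₁ + α₂L₂ = 29×10⁻⁶×0.9670 + 3.40×10⁻⁶×1.876 = 3.44214×10⁻⁵ m/K
ΔT = 3.47×10⁻⁴ / 3.44214×10⁻⁵ = 10.081 K
T = 23.5 + 10.081 = 33.581 °C

T = 33.6 °C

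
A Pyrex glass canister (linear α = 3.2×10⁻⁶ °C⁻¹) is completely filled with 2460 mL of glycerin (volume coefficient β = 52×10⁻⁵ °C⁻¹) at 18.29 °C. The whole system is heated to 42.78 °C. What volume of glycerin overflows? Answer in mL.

30.7 mL

The canister also expands: β_container ≈ 3α = 9.6×10⁻⁶ /K
Net overflow = V₀(β_liq − 3α_cont)ΔT
β − 3α = 5.20×10⁻⁴ − 9.6×10⁻⁶ = 5.104×10⁻⁴ /K; ΔT = 24.49 K
ΔV = 2460 × 5.104×10⁻⁴ × 24.49 = 30.7 mL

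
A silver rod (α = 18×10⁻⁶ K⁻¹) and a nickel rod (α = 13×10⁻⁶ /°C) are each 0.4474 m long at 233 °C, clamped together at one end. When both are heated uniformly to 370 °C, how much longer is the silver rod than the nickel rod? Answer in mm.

0.306 mm

ΔT = 137 K
silver: ΔL = 18×10⁻⁶ × 0.4474 m × 137 = 1.1033×10⁻³ m = 1.1033 mm
nickel: ΔL = 13×10⁻⁶ × 0.4474 m × 137 = 7.9682×10⁻⁴ m = 0.79682 mm
difference = 1.1033 − 0.79682 = 0.30648 mm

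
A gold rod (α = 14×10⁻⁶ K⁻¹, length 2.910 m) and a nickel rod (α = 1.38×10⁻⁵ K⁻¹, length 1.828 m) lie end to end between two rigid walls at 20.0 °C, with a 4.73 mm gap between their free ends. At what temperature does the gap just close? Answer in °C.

α₁L₁ = 4.074×10⁻⁵ m/K, α₂L₂ = 2.52264×10⁻⁵ m/K → total 6.59664×10⁻⁵ m/K
ΔT = g/(α₁L₁+α₂L₂) = 4.73×10⁻³ / 6.59664×10⁻⁵ = 71.703 K
T = 20.0 + 71.703 = 91.703 °C

T = 91.7 °C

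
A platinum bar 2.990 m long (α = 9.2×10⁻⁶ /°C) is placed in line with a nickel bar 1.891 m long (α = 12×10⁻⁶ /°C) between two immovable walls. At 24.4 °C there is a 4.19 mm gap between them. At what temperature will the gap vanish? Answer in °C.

Gap closes when ΔL₁ + ΔL₂ = 4.19 mm = 4.19×10⁻³ m
(α₁L₁ + α₂L₂)ΔT = g
α₁L₁ + α₂L₂ = 9.2×10⁻⁶×2.990 + 12×10⁻⁶×1.891 = 5.02×10⁻⁵ m/K
ΔT = 4.19×10⁻³ / 5.02×10⁻⁵ = 83.47 K
T = 24.4 + 83.47 = 107.87 °C

T = 108 °C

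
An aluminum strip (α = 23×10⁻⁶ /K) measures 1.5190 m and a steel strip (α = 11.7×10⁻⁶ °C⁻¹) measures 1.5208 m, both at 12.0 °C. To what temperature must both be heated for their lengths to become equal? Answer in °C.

Equal length when α₁L₁ΔT − α₂L₂ΔT = L₂ − L₁ = 1.80×10⁻³ m
α₁L₁ = 3.4937×10⁻⁵, α₂L₂ = 1.779336×10⁻⁵ → Δ(αL) = 1.714364×10⁻⁵ m/K
ΔT = 1.80×10⁻³ / 1.714364×10⁻⁵ = 104.995 K, so T = 12.0 + 104.995 = 116.995 °C

T = 117.0 °C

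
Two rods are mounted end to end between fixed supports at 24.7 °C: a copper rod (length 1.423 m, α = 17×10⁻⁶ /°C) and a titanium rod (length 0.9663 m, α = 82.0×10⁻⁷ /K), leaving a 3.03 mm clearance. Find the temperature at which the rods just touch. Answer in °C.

α₁L₁ = 2.4191×10⁻⁵ m/K, α₂L₂ = 7.92366×10⁻⁶ m/K → total 3.211466×10⁻⁵ m/K
ΔT = g/(α₁L₁+α₂L₂) = 3.03×10⁻³ / 3.211466×10⁻⁵ = 94.35 K
T = 24.7 + 94.35 = 119.05 °C

T = 119 °C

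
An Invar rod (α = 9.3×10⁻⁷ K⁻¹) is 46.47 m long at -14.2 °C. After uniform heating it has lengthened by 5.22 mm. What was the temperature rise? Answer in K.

ΔL = αL₀ΔT ⇒ ΔT = ΔL / (αL₀)
ΔT = 5.22×10⁻³ m / (9.3×10⁻⁷ × 46.47 m) = 120.79 K

ΔT = 121 K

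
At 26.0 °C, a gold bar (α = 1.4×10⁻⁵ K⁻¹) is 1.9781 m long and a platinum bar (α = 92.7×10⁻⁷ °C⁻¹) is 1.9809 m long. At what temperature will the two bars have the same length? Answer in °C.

L₁(1 + α₁ΔT) = L₂(1 + α₂ΔT) ⇒ ΔT = (L₂ − L₁)/(α₁L₁ − α₂L₂)
L₂ − L₁ = 1.9809 − 1.9781 = 2.80×10⁻³ m
α₁L₁ − α₂L₂ = 1.4×10⁻⁵×1.9781 − 92.7×10⁻⁷×1.9809 = 9.330457×10⁻⁶ m/K
ΔT = 2.80×10⁻³ / 9.330457×10⁻⁶ = 300.092 K
T = 26.0 + 300.092 = 326.092 °C

T = 326.1 °C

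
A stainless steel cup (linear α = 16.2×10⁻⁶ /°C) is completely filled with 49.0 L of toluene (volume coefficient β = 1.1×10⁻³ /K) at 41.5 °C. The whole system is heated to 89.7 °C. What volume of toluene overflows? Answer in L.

2.48 L

The cup also expands: β_container ≈ 3α = 4.86×10⁻⁵ /K
Net overflow = V₀(β_liq − 3α_cont)ΔT
β − 3α = 1.10×10⁻³ − 4.86×10⁻⁵ = 1.0514×10⁻³ /K; ΔT = 48.2 K
ΔV = 49.0 × 1.0514×10⁻³ × 48.2 = 2.48 L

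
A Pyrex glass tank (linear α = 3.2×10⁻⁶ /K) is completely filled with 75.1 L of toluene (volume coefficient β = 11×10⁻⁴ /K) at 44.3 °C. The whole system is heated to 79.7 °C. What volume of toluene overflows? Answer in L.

The tank also expands: β_container ≈ 3α = 9.6×10⁻⁶ /K
Net overflow = V₀(β_liq − 3α_cont)ΔT
β − 3α = 1.10×10⁻³ − 9.6×10⁻⁶ = 1.0904×10⁻³ /K; ΔT = 35.4 K
ΔV = 75.1 × 1.0904×10⁻³ × 35.4 = 2.90 L

2.90 L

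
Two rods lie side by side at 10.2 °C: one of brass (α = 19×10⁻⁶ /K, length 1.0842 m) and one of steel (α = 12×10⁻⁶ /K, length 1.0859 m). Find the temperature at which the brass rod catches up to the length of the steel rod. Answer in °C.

T = 234.8 °C

L₁(1 + α₁ΔT) = L₂(1 + α₂ΔT) ⇒ ΔT = (L₂ − L₁)/(α₁L₁ − α₂L₂)
L₂ − L₁ = 1.0859 − 1.0842 = 1.70×10⁻³ m
α₁L₁ − α₂L₂ = 19×10⁻⁶×1.0842 − 12×10⁻⁶×1.0859 = 7.569×10⁻⁶ m/K
ΔT = 1.70×10⁻³ / 7.569×10⁻⁶ = 224.600 K
T = 10.2 + 224.600 = 234.800 °C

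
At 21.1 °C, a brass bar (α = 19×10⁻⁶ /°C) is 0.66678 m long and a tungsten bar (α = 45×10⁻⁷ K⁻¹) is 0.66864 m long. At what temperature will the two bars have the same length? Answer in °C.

T = 213.6 °C

L₁(1 + α₁ΔT) = L₂(1 + α₂ΔT) ⇒ ΔT = (L₂ − L₁)/(α₁L₁ − α₂L₂)
L₂ − L₁ = 0.66864 − 0.66678 = 1.86×10⁻³ m
α₁L₁ − α₂L₂ = 19×10⁻⁶×0.66678 − 45×10⁻⁷×0.66864 = 9.65994×10⁻⁶ m/K
ΔT = 1.86×10⁻³ / 9.65994×10⁻⁶ = 192.548 K
T = 21.1 + 192.548 = 213.648 °C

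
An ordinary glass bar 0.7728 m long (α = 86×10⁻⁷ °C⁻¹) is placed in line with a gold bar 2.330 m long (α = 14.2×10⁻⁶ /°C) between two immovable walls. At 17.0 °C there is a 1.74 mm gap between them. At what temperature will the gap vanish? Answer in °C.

Gap closes when ΔL₁ + ΔL₂ = 1.74 mm = 1.74×10⁻³ m
(α₁L₁ + α₂L₂)ΔT = g
α₁L₁ + α₂L₂ = 86×10⁻⁷×0.7728 + 14.2×10⁻⁶×2.330 = 3.973208×10⁻⁵ m/K
ΔT = 1.74×10⁻³ / 3.973208×10⁻⁵ = 43.793 K
T = 17.0 + 43.793 = 60.793 °C

T = 60.8 °C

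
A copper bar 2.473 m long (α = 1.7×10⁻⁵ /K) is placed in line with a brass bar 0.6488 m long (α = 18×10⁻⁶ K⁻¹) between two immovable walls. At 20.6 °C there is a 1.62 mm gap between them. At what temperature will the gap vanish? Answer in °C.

T = 50.8 °C

Gap closes when ΔL₁ + ΔL₂ = 1.62 mm = 1.62×10⁻³ m
(α₁L₁ + α₂L₂)ΔT = g
α₁L₁ + α₂L₂ = 1.7×10⁻⁵×2.473 + 18×10⁻⁶×0.6488 = 5.37194×10⁻⁵ m/K
ΔT = 1.62×10⁻³ / 5.37194×10⁻⁵ = 30.157 K
T = 20.6 + 30.157 = 50.757 °C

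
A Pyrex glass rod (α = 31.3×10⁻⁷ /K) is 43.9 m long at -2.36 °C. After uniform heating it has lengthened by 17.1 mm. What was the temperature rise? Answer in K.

ΔL = αL₀ΔT ⇒ ΔT = ΔL / (αL₀)
ΔT = 17.1×10⁻³ m / (31.3×10⁻⁷ × 43.9 m) = 124.45 K

ΔT = 124 K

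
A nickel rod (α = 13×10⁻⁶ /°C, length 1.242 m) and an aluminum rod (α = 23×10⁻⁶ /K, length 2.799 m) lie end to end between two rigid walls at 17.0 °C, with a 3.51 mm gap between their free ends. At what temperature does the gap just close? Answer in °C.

α₁L₁ = 1.6146×10⁻⁵ m/K, α₂L₂ = 6.4377×10⁻⁵ m/K → total 8.0523×10⁻⁵ m/K
ΔT = g/(α₁L₁+α₂L₂) = 3.51×10⁻³ / 8.0523×10⁻⁵ = 43.590 K
T = 17.0 + 43.590 = 60.590 °C

T = 60.6 °C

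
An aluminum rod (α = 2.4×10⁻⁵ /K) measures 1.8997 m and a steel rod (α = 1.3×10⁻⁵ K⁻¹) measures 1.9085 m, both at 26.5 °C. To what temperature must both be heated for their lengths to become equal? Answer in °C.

Equal length when α₁L₁ΔT − α₂L₂ΔT = L₂ − L₁ = 8.80×10⁻³ m
α₁L₁ = 4.55928×10⁻⁵, α₂L₂ = 2.48105×10⁻⁵ → Δ(αL) = 2.07823×10⁻⁵ m/K
ΔT = 8.80×10⁻³ / 2.07823×10⁻⁵ = 423.437 K, so T = 26.5 + 423.437 = 449.937 °C

T = 449.9 °C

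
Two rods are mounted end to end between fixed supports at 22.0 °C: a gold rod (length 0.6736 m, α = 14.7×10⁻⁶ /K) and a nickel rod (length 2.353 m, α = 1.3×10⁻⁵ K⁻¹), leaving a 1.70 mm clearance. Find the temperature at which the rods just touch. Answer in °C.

T = 64.0 °C

Gap closes when ΔL₁ + ΔL₂ = 1.70 mm = 1.70×10⁻³ m
(α₁L₁ + α₂L₂)ΔT = g
α₁L₁ + α₂L₂ = 14.7×10⁻⁶×0.6736 + 1.3×10⁻⁵×2.353 = 4.049092×10⁻⁵ m/K
ΔT = 1.70×10⁻³ / 4.049092×10⁻⁵ = 41.985 K
T = 22.0 + 41.985 = 63.985 °C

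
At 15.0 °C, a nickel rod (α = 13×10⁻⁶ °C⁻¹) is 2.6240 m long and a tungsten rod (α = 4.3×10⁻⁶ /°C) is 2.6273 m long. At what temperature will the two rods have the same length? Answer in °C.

L₁(1 + α₁ΔT) = L₂(1 + α₂ΔT) ⇒ ΔT = (L₂ − L₁)/(α₁L₁ − α₂L₂)
L₂ − L₁ = 2.6273 − 2.6240 = 3.30×10⁻³ m
α₁L₁ − α₂L₂ = 13×10⁻⁶×2.6240 − 4.3×10⁻⁶×2.6273 = 2.281461×10⁻⁵ m/K
ΔT = 3.30×10⁻³ / 2.281461×10⁻⁵ = 144.644 K
T = 15.0 + 144.644 = 159.644 °C

T = 159.6 °C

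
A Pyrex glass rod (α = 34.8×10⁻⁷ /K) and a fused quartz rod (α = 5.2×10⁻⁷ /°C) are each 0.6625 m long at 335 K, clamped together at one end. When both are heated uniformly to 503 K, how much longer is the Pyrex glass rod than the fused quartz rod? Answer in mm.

0.329 mm

ΔT = 168 K
Pyrex glass: ΔL = 34.8×10⁻⁷ × 0.6625 m × 168 = 3.8732×10⁻⁴ m = 0.38732 mm
fused quartz: ΔL = 5.2×10⁻⁷ × 0.6625 m × 168 = 5.7876×10⁻⁵ m = 0.057876 mm
difference = 0.38732 − 0.057876 = 0.329444 mm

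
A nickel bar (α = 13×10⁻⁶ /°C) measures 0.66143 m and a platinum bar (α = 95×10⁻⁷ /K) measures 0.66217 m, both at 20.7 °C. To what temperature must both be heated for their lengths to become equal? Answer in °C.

T = 341.3 °C

Equal length when α₁L₁ΔT − α₂L₂ΔT = L₂ − L₁ = 7.40×10⁻⁴ m
α₁L₁ = 8.59859×10⁻⁶, α₂L₂ = 6.290615×10⁻⁶ → Δ(αL) = 2.307975×10⁻⁶ m/K
ΔT = 7.40×10⁻⁴ / 2.307975×10⁻⁶ = 320.627 K, so T = 20.7 + 320.627 = 341.327 °C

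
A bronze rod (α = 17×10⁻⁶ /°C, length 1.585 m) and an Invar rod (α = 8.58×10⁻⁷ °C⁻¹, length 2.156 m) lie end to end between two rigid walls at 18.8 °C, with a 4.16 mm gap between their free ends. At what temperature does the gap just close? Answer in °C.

T = 163 °C

Gap closes when ΔL₁ + ΔL₂ = 4.16 mm = 4.16×10⁻³ m
(α₁L₁ + α₂L₂)ΔT = g
α₁L₁ + α₂L₂ = 17×10⁻⁶×1.585 + 8.58×10⁻⁷×2.156 = 2.8794848×10⁻⁵ m/K
ΔT = 4.16×10⁻³ / 2.8794848×10⁻⁵ = 144.47 K
T = 18.8 + 144.47 = 163.27 °C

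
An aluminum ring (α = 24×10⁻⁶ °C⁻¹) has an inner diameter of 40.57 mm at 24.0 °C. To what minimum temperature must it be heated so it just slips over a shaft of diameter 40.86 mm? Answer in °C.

T = 322 °C

Required Δd = 40.86 − 40.57 = 0.29 mm
Δd = αd₀ΔT ⇒ ΔT = Δd/(αd₀) = 0.29 / (24×10⁻⁶ × 40.57) = 297.84 K
T_min = 24.0 + 297.84 = 321.84 °C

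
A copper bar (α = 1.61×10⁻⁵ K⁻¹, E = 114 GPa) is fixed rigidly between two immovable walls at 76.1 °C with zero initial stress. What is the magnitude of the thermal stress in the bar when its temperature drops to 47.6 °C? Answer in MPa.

σ = 52.3 MPa

Fully constrained: the free strain ε = αΔT is blocked, so σ = Eε = EαΔT.
|ΔT| = 28.5 K
σ = 114×10⁹ × 1.61×10⁻⁵ × 28.5 = 5.23×10⁷ Pa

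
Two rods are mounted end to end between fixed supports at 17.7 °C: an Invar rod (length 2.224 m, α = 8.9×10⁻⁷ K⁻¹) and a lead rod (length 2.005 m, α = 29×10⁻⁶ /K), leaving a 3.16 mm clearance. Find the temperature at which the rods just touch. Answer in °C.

T = 70.3 °C

α₁L₁ = 1.97936×10⁻⁶ m/K, α₂L₂ = 5.8145×10⁻⁵ m/K → total 6.012436×10⁻⁵ m/K
ΔT = g/(α₁L₁+α₂L₂) = 3.16×10⁻³ / 6.012436×10⁻⁵ = 52.558 K
T = 17.7 + 52.558 = 70.258 °C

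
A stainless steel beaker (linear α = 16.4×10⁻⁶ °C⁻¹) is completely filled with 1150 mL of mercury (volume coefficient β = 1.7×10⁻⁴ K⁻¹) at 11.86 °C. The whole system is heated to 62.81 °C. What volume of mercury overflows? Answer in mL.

The beaker also expands: β_container ≈ 3α = 4.92×10⁻⁵ /K
Net overflow = V₀(β_liq − 3α_cont)ΔT
β − 3α = 1.70×10⁻⁴ − 4.92×10⁻⁵ = 1.208×10⁻⁴ /K; ΔT = 50.95 K
ΔV = 1150 × 1.208×10⁻⁴ × 50.95 = 7.08 mL

7.08 mL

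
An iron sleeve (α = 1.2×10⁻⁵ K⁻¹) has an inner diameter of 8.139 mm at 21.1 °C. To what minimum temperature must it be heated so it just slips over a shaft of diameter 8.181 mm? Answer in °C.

Required Δd = 8.181 − 8.139 = 0.042 mm
Δd = αd₀ΔT ⇒ ΔT = Δd/(αd₀) = 0.042 / (1.2×10⁻⁵ × 8.139) = 430.03 K
T_min = 21.1 + 430.03 = 451.13 °C

T = 451 °C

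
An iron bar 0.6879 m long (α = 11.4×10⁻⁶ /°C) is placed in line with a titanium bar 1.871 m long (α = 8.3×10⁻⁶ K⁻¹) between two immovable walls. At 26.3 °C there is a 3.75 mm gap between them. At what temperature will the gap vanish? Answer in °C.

Gap closes when ΔL₁ + ΔL₂ = 3.75 mm = 3.75×10⁻³ m
(α₁L₁ + α₂L₂)ΔT = g
α₁L₁ + α₂L₂ = 11.4×10⁻⁶×0.6879 + 8.3×10⁻⁶×1.871 = 2.337136×10⁻⁵ m/K
ΔT = 3.75×10⁻³ / 2.337136×10⁻⁵ = 160.45 K
T = 26.3 + 160.45 = 186.75 °C

T = 187 °C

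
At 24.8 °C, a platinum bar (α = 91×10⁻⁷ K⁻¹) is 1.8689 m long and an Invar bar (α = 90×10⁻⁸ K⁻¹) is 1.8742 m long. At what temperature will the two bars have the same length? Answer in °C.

T = 370.7 °C

Equal length when α₁L₁ΔT − α₂L₂ΔT = L₂ − L₁ = 5.30×10⁻³ m
α₁L₁ = 1.700699×10⁻⁵, α₂L₂ = 1.68678×10⁻⁶ → Δ(αL) = 1.532021×10⁻⁵ m/K
ΔT = 5.30×10⁻³ / 1.532021×10⁻⁵ = 345.948 K, so T = 24.8 + 345.948 = 370.748 °C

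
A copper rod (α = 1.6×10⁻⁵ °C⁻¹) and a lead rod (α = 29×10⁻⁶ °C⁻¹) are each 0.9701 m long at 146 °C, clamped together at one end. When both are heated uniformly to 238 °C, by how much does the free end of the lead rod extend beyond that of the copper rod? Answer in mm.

1.16 mm

ΔT = 92 K
copper: ΔL = 1.6×10⁻⁵ × 0.9701 m × 92 = 1.4280×10⁻³ m = 1.4280 mm
lead: ΔL = 29×10⁻⁶ × 0.9701 m × 92 = 2.5882×10⁻³ m = 2.5882 mm
difference = 2.5882 − 1.4280 = 1.1602 mm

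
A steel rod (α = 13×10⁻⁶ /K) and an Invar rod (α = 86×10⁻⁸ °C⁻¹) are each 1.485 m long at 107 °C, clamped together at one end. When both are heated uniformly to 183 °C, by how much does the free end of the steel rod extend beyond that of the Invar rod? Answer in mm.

1.37 mm

ΔT = 76 K
steel: ΔL = 13×10⁻⁶ × 1.485 m × 76 = 1.4672×10⁻³ m = 1.4672 mm
Invar: ΔL = 86×10⁻⁸ × 1.485 m × 76 = 9.7060×10⁻⁵ m = 0.097060 mm
difference = 1.4672 − 0.097060 = 1.37014 mm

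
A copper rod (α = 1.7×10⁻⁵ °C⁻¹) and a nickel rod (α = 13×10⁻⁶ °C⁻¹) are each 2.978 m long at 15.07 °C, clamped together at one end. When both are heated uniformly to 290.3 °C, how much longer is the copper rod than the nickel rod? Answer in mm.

3.28 mm

ΔT = 275.23 K
copper: ΔL = 1.7×10⁻⁵ × 2.978 m × 275.23 = 1.3934×10⁻² m = 13.934 mm
nickel: ΔL = 13×10⁻⁶ × 2.978 m × 275.23 = 1.0655×10⁻² m = 10.655 mm
difference = 13.934 − 10.655 = 3.279 mm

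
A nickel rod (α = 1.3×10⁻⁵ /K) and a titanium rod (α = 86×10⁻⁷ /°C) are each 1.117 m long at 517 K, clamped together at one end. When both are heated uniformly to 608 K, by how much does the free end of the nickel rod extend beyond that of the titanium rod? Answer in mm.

0.447 mm

ΔT = 91 K
nickel: ΔL = 1.3×10⁻⁵ × 1.117 m × 91 = 1.3214×10⁻³ m = 1.3214 mm
titanium: ΔL = 86×10⁻⁷ × 1.117 m × 91 = 8.7416×10⁻⁴ m = 0.87416 mm
difference = 1.3214 − 0.87416 = 0.44724 mm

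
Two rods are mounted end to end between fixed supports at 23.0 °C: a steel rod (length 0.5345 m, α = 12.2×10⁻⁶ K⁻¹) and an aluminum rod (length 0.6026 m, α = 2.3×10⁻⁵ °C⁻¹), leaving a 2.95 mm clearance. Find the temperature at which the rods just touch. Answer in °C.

Gap closes when ΔL₁ + ΔL₂ = 2.95 mm = 2.95×10⁻³ m
(α₁L₁ + α₂L₂)ΔT = g
α₁L₁ + α₂L₂ = 12.2×10⁻⁶×0.5345 + 2.3×10⁻⁵×0.6026 = 2.03807×10⁻⁵ m/K
ΔT = 2.95×10⁻³ / 2.03807×10⁻⁵ = 144.74 K
T = 23.0 + 144.74 = 167.74 °C

T = 168 °C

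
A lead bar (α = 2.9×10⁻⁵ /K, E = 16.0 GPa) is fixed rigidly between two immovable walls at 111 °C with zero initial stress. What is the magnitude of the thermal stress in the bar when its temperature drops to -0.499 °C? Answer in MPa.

Fully constrained: the free strain ε = αΔT is blocked, so σ = Eε = EαΔT.
|ΔT| = 111.499 K
σ = 16.0×10⁹ × 2.9×10⁻⁵ × 111.499 = 5.17×10⁷ Pa

σ = 51.7 MPa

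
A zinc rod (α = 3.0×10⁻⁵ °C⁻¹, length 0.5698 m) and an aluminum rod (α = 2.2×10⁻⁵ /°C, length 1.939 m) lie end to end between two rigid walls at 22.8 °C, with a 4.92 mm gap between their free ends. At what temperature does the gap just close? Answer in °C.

Gap closes when ΔL₁ + ΔL₂ = 4.92 mm = 4.92×10⁻³ m
(α₁L₁ + α₂L₂)ΔT = g
α₁L₁ + α₂L₂ = 3.0×10⁻⁵×0.5698 + 2.2×10⁻⁵×1.939 = 5.9752×10⁻⁵ m/K
ΔT = 4.92×10⁻³ / 5.9752×10⁻⁵ = 82.34 K
T = 22.8 + 82.34 = 105.14 °C

T = 105 °C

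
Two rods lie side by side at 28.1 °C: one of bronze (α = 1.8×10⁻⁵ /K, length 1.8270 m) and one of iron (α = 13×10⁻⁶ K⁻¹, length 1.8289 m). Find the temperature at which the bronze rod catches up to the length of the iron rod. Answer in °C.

T = 236.7 °C

L₁(1 + α₁ΔT) = L₂(1 + α₂ΔT) ⇒ ΔT = (L₂ − L₁)/(α₁L₁ − α₂L₂)
L₂ − L₁ = 1.8289 − 1.8270 = 1.90×10⁻³ m
α₁L₁ − α₂L₂ = 1.8×10⁻⁵×1.8270 − 13×10⁻⁶×1.8289 = 9.1103×10⁻⁶ m/K
ΔT = 1.90×10⁻³ / 9.1103×10⁻⁶ = 208.555 K
T = 28.1 + 208.555 = 236.655 °C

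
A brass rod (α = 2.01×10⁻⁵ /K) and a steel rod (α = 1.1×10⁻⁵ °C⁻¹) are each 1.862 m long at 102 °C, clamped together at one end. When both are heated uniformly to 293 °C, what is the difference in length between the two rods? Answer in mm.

3.24 mm

ΔT = 191 K
brass: ΔL = 2.01×10⁻⁵ × 1.862 m × 191 = 7.1484×10⁻³ m = 7.1484 mm
steel: ΔL = 1.1×10⁻⁵ × 1.862 m × 191 = 3.9121×10⁻³ m = 3.9121 mm
difference = 7.1484 − 3.9121 = 3.2363 mm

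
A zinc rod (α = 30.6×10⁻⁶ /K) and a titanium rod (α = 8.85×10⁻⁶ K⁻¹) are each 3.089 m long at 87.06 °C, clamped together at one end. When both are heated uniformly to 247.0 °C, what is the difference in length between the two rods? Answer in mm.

10.7 mm

ΔT = 159.94 K
zinc: ΔL = 30.6×10⁻⁶ × 3.089 m × 159.94 = 1.5118×10⁻² m = 15.118 mm
titanium: ΔL = 8.85×10⁻⁶ × 3.089 m × 159.94 = 4.3724×10⁻³ m = 4.3724 mm
difference = 15.118 − 4.3724 = 10.7456 mm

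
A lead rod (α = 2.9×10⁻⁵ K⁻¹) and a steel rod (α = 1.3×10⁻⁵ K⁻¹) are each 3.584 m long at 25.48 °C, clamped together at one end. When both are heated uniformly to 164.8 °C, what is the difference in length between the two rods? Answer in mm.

ΔT = 139.32 K
lead: ΔL = 2.9×10⁻⁵ × 3.584 m × 139.32 = 1.4480×10⁻² m = 14.480 mm
steel: ΔL = 1.3×10⁻⁵ × 3.584 m × 139.32 = 6.4912×10⁻³ m = 6.4912 mm
difference = 14.480 − 6.4912 = 7.9888 mm

7.99 mm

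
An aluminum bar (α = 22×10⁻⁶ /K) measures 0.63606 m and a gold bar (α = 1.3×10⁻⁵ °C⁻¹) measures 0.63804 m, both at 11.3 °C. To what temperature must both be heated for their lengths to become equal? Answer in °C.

T = 358.7 °C

L₁(1 + α₁ΔT) = L₂(1 + α₂ΔT) ⇒ ΔT = (L₂ − L₁)/(α₁L₁ − α₂L₂)
L₂ − L₁ = 0.63804 − 0.63606 = 1.98×10⁻³ m
α₁L₁ − α₂L₂ = 22×10⁻⁶×0.63606 − 1.3×10⁻⁵×0.63804 = 5.6988×10⁻⁶ m/K
ΔT = 1.98×10⁻³ / 5.6988×10⁻⁶ = 347.442 K
T = 11.3 + 347.442 = 358.742 °C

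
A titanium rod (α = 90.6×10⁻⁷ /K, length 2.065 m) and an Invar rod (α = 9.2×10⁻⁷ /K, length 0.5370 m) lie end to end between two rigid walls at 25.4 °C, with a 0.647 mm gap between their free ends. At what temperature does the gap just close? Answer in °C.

T = 59.1 °C

α₁L₁ = 1.87089×10⁻⁵ m/K, α₂L₂ = 4.9404×10⁻⁷ m/K → total 1.920294×10⁻⁵ m/K
ΔT = g/(α₁L₁+α₂L₂) = 6.47×10⁻⁴ / 1.920294×10⁻⁵ = 33.693 K
T = 25.4 + 33.693 = 59.093 °C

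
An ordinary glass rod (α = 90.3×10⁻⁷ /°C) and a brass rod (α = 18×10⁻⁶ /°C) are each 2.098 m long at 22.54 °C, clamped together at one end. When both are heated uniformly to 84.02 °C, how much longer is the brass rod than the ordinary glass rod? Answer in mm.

1.16 mm

ΔT = 61.48 K
ordinary glass: ΔL = 90.3×10⁻⁷ × 2.098 m × 61.48 = 1.1647×10⁻³ m = 1.1647 mm
brass: ΔL = 18×10⁻⁶ × 2.098 m × 61.48 = 2.3217×10⁻³ m = 2.3217 mm
difference = 2.3217 − 1.1647 = 1.1570 mm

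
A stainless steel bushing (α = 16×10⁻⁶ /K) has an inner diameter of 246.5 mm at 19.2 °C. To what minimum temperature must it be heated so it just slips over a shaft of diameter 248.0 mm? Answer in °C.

T = 400 °C

Required Δd = 248.0 − 246.5 = 1.5 mm
Δd = αd₀ΔT ⇒ ΔT = Δd/(αd₀) = 1.5 / (16×10⁻⁶ × 246.5) = 380.32 K
T_min = 19.2 + 380.32 = 399.52 °C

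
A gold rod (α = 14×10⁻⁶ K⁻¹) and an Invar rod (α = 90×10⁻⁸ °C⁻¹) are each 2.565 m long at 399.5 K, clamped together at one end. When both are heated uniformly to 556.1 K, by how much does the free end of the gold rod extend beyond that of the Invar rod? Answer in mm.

ΔT = 156.6 K
gold: ΔL = 14×10⁻⁶ × 2.565 m × 156.6 = 5.6235×10⁻³ m = 5.6235 mm
Invar: ΔL = 90×10⁻⁸ × 2.565 m × 156.6 = 3.6151×10⁻⁴ m = 0.36151 mm
difference = 5.6235 − 0.36151 = 5.26199 mm

5.26 mm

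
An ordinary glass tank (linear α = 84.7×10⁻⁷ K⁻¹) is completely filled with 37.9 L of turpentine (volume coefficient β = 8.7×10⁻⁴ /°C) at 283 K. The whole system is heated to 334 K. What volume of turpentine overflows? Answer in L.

The tank also expands: β_container ≈ 3α = 2.541×10⁻⁵ /K
Net overflow = V₀(β_liq − 3α_cont)ΔT
β − 3α = 8.70×10⁻⁴ − 2.541×10⁻⁵ = 8.4459×10⁻⁴ /K; ΔT = 51 K
ΔV = 37.9 × 8.4459×10⁻⁴ × 51 = 1.63 L

1.63 L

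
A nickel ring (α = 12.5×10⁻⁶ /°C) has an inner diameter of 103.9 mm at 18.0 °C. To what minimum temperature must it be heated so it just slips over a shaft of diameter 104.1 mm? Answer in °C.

Required Δd = 104.1 − 103.9 = 0.2 mm
Δd = αd₀ΔT ⇒ ΔT = Δd/(αd₀) = 0.2 / (12.5×10⁻⁶ × 103.9) = 153.99 K
T_min = 18.0 + 153.99 = 171.99 °C

T = 172 °C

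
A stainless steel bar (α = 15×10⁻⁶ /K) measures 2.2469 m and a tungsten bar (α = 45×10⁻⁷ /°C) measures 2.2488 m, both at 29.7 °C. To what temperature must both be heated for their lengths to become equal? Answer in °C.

T = 110.3 °C

L₁(1 + α₁ΔT) = L₂(1 + α₂ΔT) ⇒ ΔT = (L₂ − L₁)/(α₁L₁ − α₂L₂)
L₂ − L₁ = 2.2488 − 2.2469 = 1.90×10⁻³ m
α₁L₁ − α₂L₂ = 15×10⁻⁶×2.2469 − 45×10⁻⁷×2.2488 = 2.35839×10⁻⁵ m/K
ΔT = 1.90×10⁻³ / 2.35839×10⁻⁵ = 80.563 K
T = 29.7 + 80.563 = 110.263 °C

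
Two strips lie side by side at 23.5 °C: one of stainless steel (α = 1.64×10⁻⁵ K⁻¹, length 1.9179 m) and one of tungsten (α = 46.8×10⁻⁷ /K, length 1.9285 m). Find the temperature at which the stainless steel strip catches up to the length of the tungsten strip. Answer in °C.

T = 496.1 °C

Equal length when α₁L₁ΔT − α₂L₂ΔT = L₂ − L₁ = 1.06×10⁻² m
α₁L₁ = 3.145356×10⁻⁵, α₂L₂ = 9.02538×10⁻⁶ → Δ(αL) = 2.242818×10⁻⁵ m/K
ΔT = 1.06×10⁻² / 2.242818×10⁻⁵ = 472.620 K, so T = 23.5 + 472.620 = 496.120 °C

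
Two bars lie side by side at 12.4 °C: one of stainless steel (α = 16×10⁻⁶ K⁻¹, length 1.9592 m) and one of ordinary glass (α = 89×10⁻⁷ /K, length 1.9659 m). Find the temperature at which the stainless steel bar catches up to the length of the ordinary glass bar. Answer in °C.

T = 496.1 °C

L₁(1 + α₁ΔT) = L₂(1 + α₂ΔT) ⇒ ΔT = (L₂ − L₁)/(α₁L₁ − α₂L₂)
L₂ − L₁ = 1.9659 − 1.9592 = 6.70×10⁻³ m
α₁L₁ − α₂L₂ = 16×10⁻⁶×1.9592 − 89×10⁻⁷×1.9659 = 1.385069×10⁻⁵ m/K
ΔT = 6.70×10⁻³ / 1.385069×10⁻⁵ = 483.730 K
T = 12.4 + 483.730 = 496.130 °C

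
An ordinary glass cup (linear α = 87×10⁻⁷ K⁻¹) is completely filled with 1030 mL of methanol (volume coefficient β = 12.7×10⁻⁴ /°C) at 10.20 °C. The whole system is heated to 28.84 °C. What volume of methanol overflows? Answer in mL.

The cup also expands: β_container ≈ 3α = 2.61×10⁻⁵ /K
Net overflow = V₀(β_liq − 3α_cont)ΔT
β − 3α = 1.27×10⁻³ − 2.61×10⁻⁵ = 1.2439×10⁻³ /K; ΔT = 18.64 K
ΔV = 1030 × 1.2439×10⁻³ × 18.64 = 23.9 mL

23.9 mL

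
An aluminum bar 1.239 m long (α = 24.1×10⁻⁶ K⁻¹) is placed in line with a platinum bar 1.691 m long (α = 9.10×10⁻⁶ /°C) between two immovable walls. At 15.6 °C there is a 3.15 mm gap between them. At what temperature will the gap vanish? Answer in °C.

α₁L₁ = 2.98599×10⁻⁵ m/K, α₂L₂ = 1.53881×10⁻⁵ m/K → total 4.5248×10⁻⁵ m/K
ΔT = g/(α₁L₁+α₂L₂) = 3.15×10⁻³ / 4.5248×10⁻⁵ = 69.616 K
T = 15.6 + 69.616 = 85.216 °C

T = 85.2 °C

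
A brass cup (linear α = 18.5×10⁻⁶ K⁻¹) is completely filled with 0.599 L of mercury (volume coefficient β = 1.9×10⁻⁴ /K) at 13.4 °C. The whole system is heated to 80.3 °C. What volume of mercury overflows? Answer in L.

The cup also expands: β_container ≈ 3α = 5.55×10⁻⁵ /K
Net overflow = V₀(β_liq − 3α_cont)ΔT
β − 3α = 1.90×10⁻⁴ − 5.55×10⁻⁵ = 1.345×10⁻⁴ /K; ΔT = 66.9 K
ΔV = 0.599 × 1.345×10⁻⁴ × 66.9 = 5.39×10⁻³ L

0.00539 L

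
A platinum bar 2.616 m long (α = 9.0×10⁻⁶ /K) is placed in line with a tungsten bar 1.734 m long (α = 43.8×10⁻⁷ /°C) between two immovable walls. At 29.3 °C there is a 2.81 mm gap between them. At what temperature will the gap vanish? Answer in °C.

T = 120 °C

Gap closes when ΔL₁ + ΔL₂ = 2.81 mm = 2.81×10⁻³ m
(α₁L₁ + α₂L₂)ΔT = g
α₁L₁ + α₂L₂ = 9.0×10⁻⁶×2.616 + 43.8×10⁻⁷×1.734 = 3.113892×10⁻⁵ m/K
ΔT = 2.81×10⁻³ / 3.113892×10⁻⁵ = 90.24 K
T = 29.3 + 90.24 = 119.54 °C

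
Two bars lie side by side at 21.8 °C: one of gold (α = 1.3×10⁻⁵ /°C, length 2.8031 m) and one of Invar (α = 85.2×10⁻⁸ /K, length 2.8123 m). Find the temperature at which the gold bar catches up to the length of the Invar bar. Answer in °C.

L₁(1 + α₁ΔT) = L₂(1 + α₂ΔT) ⇒ ΔT = (L₂ − L₁)/(α₁L₁ − α₂L₂)
L₂ − L₁ = 2.8123 − 2.8031 = 9.20×10⁻³ m
α₁L₁ − α₂L₂ = 1.3×10⁻⁵×2.8031 − 85.2×10⁻⁸×2.8123 = 3.40442204×10⁻⁵ m/K
ΔT = 9.20×10⁻³ / 3.40442204×10⁻⁵ = 270.237 K
T = 21.8 + 270.237 = 292.037 °C

T = 292.0 °C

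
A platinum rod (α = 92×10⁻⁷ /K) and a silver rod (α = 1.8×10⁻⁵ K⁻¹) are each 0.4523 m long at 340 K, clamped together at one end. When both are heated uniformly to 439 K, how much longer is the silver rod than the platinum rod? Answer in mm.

0.394 mm

ΔT = 99 K
platinum: ΔL = 92×10⁻⁷ × 0.4523 m × 99 = 4.1195×10⁻⁴ m = 0.41195 mm
silver: ΔL = 1.8×10⁻⁵ × 0.4523 m × 99 = 8.0600×10⁻⁴ m = 0.80600 mm
difference = 0.80600 − 0.41195 = 0.39405 mm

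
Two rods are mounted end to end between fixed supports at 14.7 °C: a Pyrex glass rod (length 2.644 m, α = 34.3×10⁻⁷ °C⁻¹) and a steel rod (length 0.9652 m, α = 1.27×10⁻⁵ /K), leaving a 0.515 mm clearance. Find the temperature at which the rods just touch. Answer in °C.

Gap closes when ΔL₁ + ΔL₂ = 0.515 mm = 5.15×10⁻⁴ m
(α₁L₁ + α₂L₂)ΔT = g
α₁L₁ + α₂L₂ = 34.3×10⁻⁷×2.644 + 1.27×10⁻⁵×0.9652 = 2.132696×10⁻⁵ m/K
ΔT = 5.15×10⁻⁴ / 2.132696×10⁻⁵ = 24.148 K
T = 14.7 + 24.148 = 38.848 °C

T = 38.8 °C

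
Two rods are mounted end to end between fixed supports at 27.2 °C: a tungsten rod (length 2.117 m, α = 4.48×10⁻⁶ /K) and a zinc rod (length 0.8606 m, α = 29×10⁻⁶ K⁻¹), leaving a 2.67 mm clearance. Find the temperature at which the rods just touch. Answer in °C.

α₁L₁ = 9.48416×10⁻⁶ m/K, α₂L₂ = 2.49574×10⁻⁵ m/K → total 3.444156×10⁻⁵ m/K
ΔT = g/(α₁L₁+α₂L₂) = 2.67×10⁻³ / 3.444156×10⁻⁵ = 77.52 K
T = 27.2 + 77.52 = 104.72 °C

T = 105 °C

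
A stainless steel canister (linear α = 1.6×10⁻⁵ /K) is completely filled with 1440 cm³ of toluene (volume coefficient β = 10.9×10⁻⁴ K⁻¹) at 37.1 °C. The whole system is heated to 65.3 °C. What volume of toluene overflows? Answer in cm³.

The canister also expands: β_container ≈ 3α = 4.8×10⁻⁵ /K
Net overflow = V₀(β_liq − 3α_cont)ΔT
β − 3α = 1.09×10⁻³ − 4.8×10⁻⁵ = 1.042×10⁻³ /K; ΔT = 28.2 K
ΔV = 1440 × 1.042×10⁻³ × 28.2 = 42.3 cm³

42.3 cm³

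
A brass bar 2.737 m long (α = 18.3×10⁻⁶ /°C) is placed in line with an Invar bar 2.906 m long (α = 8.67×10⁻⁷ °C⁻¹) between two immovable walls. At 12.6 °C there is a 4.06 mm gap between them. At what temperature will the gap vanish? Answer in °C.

Gap closes when ΔL₁ + ΔL₂ = 4.06 mm = 4.06×10⁻³ m
(α₁L₁ + α₂L₂)ΔT = g
α₁L₁ + α₂L₂ = 18.3×10⁻⁶×2.737 + 8.67×10⁻⁷×2.906 = 5.2606602×10⁻⁵ m/K
ΔT = 4.06×10⁻³ / 5.2606602×10⁻⁵ = 77.177 K
T = 12.6 + 77.177 = 89.777 °C

T = 89.8 °C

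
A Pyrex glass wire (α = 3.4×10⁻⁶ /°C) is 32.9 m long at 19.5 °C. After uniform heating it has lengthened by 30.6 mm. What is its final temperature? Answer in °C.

ΔL = αL₀ΔT ⇒ ΔT = ΔL / (αL₀)
ΔT = 30.6×10⁻³ m / (3.4×10⁻⁶ × 32.9 m) = 273.56 K
T = 19.5 + 273.56 = 293.06 °C

T = 293 °C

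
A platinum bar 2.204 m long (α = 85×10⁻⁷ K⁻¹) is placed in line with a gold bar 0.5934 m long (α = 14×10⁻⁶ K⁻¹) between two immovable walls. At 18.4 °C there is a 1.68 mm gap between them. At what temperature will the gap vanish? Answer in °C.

T = 80.5 °C

Gap closes when ΔL₁ + ΔL₂ = 1.68 mm = 1.68×10⁻³ m
(α₁L₁ + α₂L₂)ΔT = g
α₁L₁ + α₂L₂ = 85×10⁻⁷×2.204 + 14×10⁻⁶×0.5934 = 2.70416×10⁻⁵ m/K
ΔT = 1.68×10⁻³ / 2.70416×10⁻⁵ = 62.127 K
T = 18.4 + 62.127 = 80.527 °C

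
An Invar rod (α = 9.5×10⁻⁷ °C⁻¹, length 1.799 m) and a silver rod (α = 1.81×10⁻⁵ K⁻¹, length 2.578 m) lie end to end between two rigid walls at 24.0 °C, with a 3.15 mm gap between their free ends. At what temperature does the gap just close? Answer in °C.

T = 89.1 °C

α₁L₁ = 1.70905×10⁻⁶ m/K, α₂L₂ = 4.66618×10⁻⁵ m/K → total 4.837085×10⁻⁵ m/K
ΔT = g/(α₁L₁+α₂L₂) = 3.15×10⁻³ / 4.837085×10⁻⁵ = 65.122 K
T = 24.0 + 65.122 = 89.122 °C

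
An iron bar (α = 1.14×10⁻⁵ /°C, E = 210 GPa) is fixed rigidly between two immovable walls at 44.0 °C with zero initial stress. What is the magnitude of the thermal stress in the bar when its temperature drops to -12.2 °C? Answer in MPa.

Fully constrained: the free strain ε = αΔT is blocked, so σ = Eε = EαΔT.
|ΔT| = 56.2 K
σ = 210×10⁹ × 1.14×10⁻⁵ × 56.2 = 1.35×10⁸ Pa

σ = 135 MPa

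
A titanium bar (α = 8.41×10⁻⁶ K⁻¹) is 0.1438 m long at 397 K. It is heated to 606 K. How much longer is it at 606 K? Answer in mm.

|ΔT| = |606 − 397| = 209 K
ΔL = αL₀ΔT = (8.41×10⁻⁶)(0.1438)(209) = 2.53×10⁻⁴ m

ΔL = 0.253 mm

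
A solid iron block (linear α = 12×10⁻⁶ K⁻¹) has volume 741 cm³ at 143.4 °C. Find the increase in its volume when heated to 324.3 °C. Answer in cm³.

Isotropic solid: β ≈ 3α = 3.6×10⁻⁵ /K; ΔT = 180.9 K
ΔV = 3αV₀ΔT = 3(12×10⁻⁶)(741)(180.9) = 4.83 cm³

ΔV = 4.83 cm³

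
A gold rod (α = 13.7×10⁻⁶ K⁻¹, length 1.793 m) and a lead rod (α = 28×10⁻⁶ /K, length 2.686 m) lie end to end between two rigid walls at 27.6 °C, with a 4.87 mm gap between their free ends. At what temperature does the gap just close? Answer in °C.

T = 76.4 °C

α₁L₁ = 2.45641×10⁻⁵ m/K, α₂L₂ = 7.5208×10⁻⁵ m/K → total 9.97721×10⁻⁵ m/K
ΔT = g/(α₁L₁+α₂L₂) = 4.87×10⁻³ / 9.97721×10⁻⁵ = 48.811 K
T = 27.6 + 48.811 = 76.411 °C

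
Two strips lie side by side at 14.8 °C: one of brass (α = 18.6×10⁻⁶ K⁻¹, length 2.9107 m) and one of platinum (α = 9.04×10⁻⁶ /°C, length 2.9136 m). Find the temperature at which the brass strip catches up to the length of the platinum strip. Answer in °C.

T = 119.1 °C

L₁(1 + α₁ΔT) = L₂(1 + α₂ΔT) ⇒ ΔT = (L₂ − L₁)/(α₁L₁ − α₂L₂)
L₂ − L₁ = 2.9136 − 2.9107 = 2.90×10⁻³ m
α₁L₁ − α₂L₂ = 18.6×10⁻⁶×2.9107 − 9.04×10⁻⁶×2.9136 = 2.7800076×10⁻⁵ m/K
ΔT = 2.90×10⁻³ / 2.7800076×10⁻⁵ = 104.316 K
T = 14.8 + 104.316 = 119.116 °C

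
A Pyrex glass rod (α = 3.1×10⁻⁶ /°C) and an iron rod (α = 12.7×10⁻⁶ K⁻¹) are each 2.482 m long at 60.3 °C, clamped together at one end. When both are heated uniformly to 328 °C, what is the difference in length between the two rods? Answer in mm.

6.38 mm

ΔT = 267.7 K
Pyrex glass: ΔL = 3.1×10⁻⁶ × 2.482 m × 267.7 = 2.0597×10⁻³ m = 2.0597 mm
iron: ΔL = 12.7×10⁻⁶ × 2.482 m × 267.7 = 8.4383×10⁻³ m = 8.4383 mm
difference = 8.4383 − 2.0597 = 6.3786 mm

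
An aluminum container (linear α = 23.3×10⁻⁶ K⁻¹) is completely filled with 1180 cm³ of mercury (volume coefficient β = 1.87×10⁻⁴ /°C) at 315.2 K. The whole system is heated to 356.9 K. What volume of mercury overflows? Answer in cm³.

The container also expands: β_container ≈ 3α = 6.99×10⁻⁵ /K
Net overflow = V₀(β_liq − 3α_cont)ΔT
β − 3α = 1.87×10⁻⁴ − 6.99×10⁻⁵ = 1.171×10⁻⁴ /K; ΔT = 41.7 K
ΔV = 1180 × 1.171×10⁻⁴ × 41.7 = 5.76 cm³

5.76 cm³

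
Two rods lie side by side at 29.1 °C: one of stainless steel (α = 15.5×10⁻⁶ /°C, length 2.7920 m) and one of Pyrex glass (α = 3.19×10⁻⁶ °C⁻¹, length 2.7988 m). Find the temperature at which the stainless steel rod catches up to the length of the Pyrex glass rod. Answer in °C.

T = 227.1 °C

L₁(1 + α₁ΔT) = L₂(1 + α₂ΔT) ⇒ ΔT = (L₂ − L₁)/(α₁L₁ − α₂L₂)
L₂ − L₁ = 2.7988 − 2.7920 = 6.80×10⁻³ m
α₁L₁ − α₂L₂ = 15.5×10⁻⁶×2.7920 − 3.19×10⁻⁶×2.7988 = 3.4347828×10⁻⁵ m/K
ΔT = 6.80×10⁻³ / 3.4347828×10⁻⁵ = 197.975 K
T = 29.1 + 197.975 = 227.075 °C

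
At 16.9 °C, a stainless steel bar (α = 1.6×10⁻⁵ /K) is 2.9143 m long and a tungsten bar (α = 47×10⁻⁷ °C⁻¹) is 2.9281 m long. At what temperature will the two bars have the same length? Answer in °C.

Equal length when α₁L₁ΔT − α₂L₂ΔT = L₂ − L₁ = 1.38×10⁻² m
α₁L₁ = 4.66288×10⁻⁵, α₂L₂ = 1.376207×10⁻⁵ → Δ(αL) = 3.286673×10⁻⁵ m/K
ΔT = 1.38×10⁻² / 3.286673×10⁻⁵ = 419.877 K, so T = 16.9 + 419.877 = 436.777 °C

T = 436.8 °C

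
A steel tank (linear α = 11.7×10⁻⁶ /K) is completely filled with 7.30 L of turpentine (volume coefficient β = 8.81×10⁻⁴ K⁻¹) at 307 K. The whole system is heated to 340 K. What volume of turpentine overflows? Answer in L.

0.204 L

The tank also expands: β_container ≈ 3α = 3.51×10⁻⁵ /K
Net overflow = V₀(β_liq − 3α_cont)ΔT
β − 3α = 8.81×10⁻⁴ − 3.51×10⁻⁵ = 8.459×10⁻⁴ /K; ΔT = 33 K
ΔV = 7.30 × 8.459×10⁻⁴ × 33 = 0.204 L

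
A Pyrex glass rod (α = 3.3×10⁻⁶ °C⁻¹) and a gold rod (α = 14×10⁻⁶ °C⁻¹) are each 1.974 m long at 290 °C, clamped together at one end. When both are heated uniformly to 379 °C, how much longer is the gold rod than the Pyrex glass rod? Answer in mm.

1.88 mm

ΔT = 89 K
Pyrex glass: ΔL = 3.3×10⁻⁶ × 1.974 m × 89 = 5.7976×10⁻⁴ m = 0.57976 mm
gold: ΔL = 14×10⁻⁶ × 1.974 m × 89 = 2.4596×10⁻³ m = 2.4596 mm
difference = 2.4596 − 0.57976 = 1.87984 mm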